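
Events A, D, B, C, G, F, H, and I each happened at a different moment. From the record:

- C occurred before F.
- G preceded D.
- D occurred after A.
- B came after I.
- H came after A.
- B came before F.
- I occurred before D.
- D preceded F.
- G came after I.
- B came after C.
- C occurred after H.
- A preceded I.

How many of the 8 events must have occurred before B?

4

Directly stated before B: C and I.
A reaches B via A → I → B.
H reaches B via H → C → B.
No chain forces F (or any of the others) ahead of B.
That's A, C, H, and I — 4 in all.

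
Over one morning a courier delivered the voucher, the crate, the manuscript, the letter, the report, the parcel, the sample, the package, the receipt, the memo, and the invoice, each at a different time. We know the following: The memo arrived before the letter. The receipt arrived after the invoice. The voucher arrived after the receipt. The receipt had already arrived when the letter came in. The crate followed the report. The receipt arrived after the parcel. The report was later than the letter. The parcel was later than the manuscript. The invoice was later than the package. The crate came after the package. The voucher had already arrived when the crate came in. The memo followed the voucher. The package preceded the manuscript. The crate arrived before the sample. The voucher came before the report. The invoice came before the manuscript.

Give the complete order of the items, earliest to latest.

the package, the invoice, the manuscript, the parcel, the receipt, the voucher, the memo, the letter, the report, the crate, the sample

The constraints fix every adjacent pair, so only one ordering works:
the package → the invoice → the manuscript → the parcel → the receipt → the voucher → the memo → the letter → the report → the crate → the sample.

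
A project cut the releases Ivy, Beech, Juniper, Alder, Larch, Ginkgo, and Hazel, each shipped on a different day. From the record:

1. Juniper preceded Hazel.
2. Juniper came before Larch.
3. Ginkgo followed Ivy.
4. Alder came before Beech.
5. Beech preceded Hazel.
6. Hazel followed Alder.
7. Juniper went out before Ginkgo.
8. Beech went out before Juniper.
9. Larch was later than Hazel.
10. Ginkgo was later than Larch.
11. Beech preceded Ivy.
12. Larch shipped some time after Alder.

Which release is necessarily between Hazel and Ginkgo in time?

Larch

Tracing the constraints gives Hazel → Larch → Ginkgo, so Larch sits after Hazel and before Ginkgo.
No other release is forced both after Hazel and before Ginkgo.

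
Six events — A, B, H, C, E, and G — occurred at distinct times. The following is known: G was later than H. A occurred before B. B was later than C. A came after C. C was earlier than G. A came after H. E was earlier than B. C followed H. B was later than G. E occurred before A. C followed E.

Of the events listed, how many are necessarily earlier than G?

Directly stated before G: C and H.
E reaches G via E → C → G.
No chain forces A (or any of the others) ahead of G.
That's C, E, and H — 3 in all.

3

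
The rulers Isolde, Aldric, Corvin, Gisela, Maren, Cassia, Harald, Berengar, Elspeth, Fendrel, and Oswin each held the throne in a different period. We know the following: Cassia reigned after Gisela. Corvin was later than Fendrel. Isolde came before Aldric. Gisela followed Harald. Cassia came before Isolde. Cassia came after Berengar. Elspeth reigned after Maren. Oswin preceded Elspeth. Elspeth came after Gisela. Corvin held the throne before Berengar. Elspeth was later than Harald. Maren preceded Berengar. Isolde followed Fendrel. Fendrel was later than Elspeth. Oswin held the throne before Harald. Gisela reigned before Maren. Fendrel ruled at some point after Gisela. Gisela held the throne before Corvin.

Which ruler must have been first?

Oswin

Oswin has a chain of constraints placing them before every other ruler, so Oswin must be first.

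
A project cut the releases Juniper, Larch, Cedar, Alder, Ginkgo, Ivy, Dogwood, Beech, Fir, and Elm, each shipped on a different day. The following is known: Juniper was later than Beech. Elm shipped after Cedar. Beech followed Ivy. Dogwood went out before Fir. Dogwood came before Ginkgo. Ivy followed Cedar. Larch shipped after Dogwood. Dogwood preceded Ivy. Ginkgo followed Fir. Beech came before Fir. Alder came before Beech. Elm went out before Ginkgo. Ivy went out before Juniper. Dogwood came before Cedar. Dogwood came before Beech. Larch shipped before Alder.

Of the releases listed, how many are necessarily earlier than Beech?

Directly stated before Beech: Alder, Dogwood, and Ivy.
Cedar reaches Beech via Cedar → Ivy → Beech.
Larch reaches Beech via Larch → Alder → Beech.
No chain forces Juniper (or any of the others) ahead of Beech.
That's Alder, Cedar, Dogwood, Ivy, and Larch — 5 in all.

5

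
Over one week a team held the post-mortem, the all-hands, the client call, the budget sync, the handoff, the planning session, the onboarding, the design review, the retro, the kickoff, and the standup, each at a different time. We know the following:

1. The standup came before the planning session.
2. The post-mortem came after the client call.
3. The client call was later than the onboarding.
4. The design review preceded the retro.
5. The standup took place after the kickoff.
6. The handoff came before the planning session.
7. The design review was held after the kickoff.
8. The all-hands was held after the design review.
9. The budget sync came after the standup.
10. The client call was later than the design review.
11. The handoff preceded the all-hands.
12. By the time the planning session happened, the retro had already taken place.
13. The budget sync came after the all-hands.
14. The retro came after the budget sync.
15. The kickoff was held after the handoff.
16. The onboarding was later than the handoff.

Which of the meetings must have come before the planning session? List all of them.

the all-hands, the budget sync, the design review, the handoff, the kickoff, the retro, the standup

Directly stated before the planning session: the handoff, the retro, and the standup.
The all-hands reaches the planning session via the all-hands → the budget sync → the retro → the planning session.
The budget sync reaches the planning session via the budget sync → the retro → the planning session.
The design review reaches the planning session via the design review → the retro → the planning session.
Likewise the kickoff reaches the planning session by chaining the stated constraints.
No chain forces the post-mortem (or any of the others) ahead of the planning session.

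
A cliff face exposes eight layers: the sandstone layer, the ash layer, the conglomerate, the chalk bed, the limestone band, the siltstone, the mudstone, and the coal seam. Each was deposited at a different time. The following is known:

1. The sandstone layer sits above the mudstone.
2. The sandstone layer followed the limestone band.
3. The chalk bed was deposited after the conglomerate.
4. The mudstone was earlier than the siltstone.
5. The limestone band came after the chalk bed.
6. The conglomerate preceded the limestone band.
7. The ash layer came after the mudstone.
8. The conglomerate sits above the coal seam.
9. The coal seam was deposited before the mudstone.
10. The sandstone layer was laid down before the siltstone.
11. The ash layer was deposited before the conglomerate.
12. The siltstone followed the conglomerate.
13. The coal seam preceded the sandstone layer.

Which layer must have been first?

The coal seam has a chain of constraints placing it before every other layer, so the coal seam must be first.

the coal seam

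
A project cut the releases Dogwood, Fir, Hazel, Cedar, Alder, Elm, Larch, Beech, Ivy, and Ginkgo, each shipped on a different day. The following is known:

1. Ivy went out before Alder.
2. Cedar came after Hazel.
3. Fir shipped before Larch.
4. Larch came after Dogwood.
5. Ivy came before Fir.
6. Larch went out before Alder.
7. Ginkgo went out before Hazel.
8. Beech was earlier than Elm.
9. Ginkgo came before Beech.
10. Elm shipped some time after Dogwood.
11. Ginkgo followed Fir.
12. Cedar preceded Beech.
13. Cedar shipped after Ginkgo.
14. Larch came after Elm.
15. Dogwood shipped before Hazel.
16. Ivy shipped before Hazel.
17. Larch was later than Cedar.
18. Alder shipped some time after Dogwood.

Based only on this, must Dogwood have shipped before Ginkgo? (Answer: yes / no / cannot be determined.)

No chain of stated constraints runs from Dogwood to Ginkgo, and none runs from Ginkgo to Dogwood either.
So the relative order of Dogwood and Ginkgo is not fixed by the given facts.

cannot be determined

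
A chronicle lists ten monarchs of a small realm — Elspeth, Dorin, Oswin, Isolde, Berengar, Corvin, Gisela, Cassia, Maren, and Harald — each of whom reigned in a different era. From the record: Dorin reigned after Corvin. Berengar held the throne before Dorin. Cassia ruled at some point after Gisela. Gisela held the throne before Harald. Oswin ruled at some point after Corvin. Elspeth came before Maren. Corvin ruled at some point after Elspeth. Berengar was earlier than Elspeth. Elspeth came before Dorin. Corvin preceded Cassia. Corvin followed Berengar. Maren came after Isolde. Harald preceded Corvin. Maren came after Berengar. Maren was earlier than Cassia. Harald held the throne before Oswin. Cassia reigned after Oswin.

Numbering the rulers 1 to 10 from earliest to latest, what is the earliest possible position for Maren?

Berengar, Elspeth, and Isolde must all come before Maren — 3 forced predecessors.
Nothing else is forced ahead of Maren, so their earliest slot is position 3 + 1 = 4.

4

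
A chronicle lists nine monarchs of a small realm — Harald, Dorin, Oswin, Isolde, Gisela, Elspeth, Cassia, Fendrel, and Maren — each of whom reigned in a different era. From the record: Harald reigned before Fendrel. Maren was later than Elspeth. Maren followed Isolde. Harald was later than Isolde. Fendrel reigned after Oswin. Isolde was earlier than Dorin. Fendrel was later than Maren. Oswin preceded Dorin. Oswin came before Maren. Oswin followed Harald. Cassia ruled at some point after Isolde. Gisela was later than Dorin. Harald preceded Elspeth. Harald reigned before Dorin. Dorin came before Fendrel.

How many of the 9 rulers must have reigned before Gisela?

4

Directly stated before Gisela: Dorin.
Harald reaches Gisela via Harald → Dorin → Gisela.
Isolde reaches Gisela via Isolde → Dorin → Gisela.
Oswin reaches Gisela via Oswin → Dorin → Gisela.
That's Dorin, Harald, Isolde, and Oswin — 4 in all.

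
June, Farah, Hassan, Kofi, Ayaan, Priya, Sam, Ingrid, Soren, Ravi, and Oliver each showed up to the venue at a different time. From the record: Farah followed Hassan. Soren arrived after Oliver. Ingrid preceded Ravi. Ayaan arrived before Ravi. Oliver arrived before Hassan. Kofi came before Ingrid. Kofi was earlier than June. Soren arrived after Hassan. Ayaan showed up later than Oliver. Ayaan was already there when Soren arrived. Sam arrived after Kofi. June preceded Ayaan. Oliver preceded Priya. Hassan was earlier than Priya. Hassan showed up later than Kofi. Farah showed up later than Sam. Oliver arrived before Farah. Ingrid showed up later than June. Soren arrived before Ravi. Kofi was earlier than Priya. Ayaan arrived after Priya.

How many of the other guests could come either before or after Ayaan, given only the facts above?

3

Forced before Ayaan: Hassan, June, Kofi, Oliver, and Priya; forced after Ayaan: Ravi and Soren.
That leaves Farah, Ingrid, and Sam with no forced order relative to Ayaan — 3.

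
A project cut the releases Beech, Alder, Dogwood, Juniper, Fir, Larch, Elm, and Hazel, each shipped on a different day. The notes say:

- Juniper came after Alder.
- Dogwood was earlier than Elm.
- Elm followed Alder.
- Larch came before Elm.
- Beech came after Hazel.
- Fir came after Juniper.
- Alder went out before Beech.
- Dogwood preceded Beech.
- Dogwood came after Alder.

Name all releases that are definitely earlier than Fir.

Directly stated before Fir: Juniper.
Alder reaches Fir via Alder → Juniper → Fir.
No chain forces Elm (or any of the others) ahead of Fir.

Alder, Juniper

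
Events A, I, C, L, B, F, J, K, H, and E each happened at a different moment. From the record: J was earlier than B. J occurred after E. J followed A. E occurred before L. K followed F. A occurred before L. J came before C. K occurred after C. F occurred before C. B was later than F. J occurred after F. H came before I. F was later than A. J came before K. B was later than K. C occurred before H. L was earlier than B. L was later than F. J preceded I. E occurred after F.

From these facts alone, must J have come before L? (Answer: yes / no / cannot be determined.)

No chain of stated constraints runs from J to L, and none runs from L to J either.
So the relative order of J and L is not fixed by the given facts.

cannot be determined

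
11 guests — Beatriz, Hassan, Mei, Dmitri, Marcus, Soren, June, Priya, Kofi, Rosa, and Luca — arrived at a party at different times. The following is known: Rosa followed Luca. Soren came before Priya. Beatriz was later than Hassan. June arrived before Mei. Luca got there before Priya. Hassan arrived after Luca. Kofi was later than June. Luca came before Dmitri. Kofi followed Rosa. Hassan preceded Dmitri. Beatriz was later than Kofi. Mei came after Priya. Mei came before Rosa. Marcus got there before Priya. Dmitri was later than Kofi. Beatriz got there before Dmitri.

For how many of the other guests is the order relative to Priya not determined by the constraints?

2

Forced before Priya: Luca, Marcus, and Soren; forced after Priya: Beatriz, Dmitri, Kofi, Mei, and Rosa.
That leaves Hassan and June with no forced order relative to Priya — 2.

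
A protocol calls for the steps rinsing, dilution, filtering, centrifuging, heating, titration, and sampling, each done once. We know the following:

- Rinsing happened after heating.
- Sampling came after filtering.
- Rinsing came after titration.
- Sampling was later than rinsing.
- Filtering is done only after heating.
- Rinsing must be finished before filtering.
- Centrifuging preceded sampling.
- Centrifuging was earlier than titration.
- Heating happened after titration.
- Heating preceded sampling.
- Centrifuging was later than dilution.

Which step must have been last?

Every other step has a chain of constraints placing it before sampling, so sampling is last.

sampling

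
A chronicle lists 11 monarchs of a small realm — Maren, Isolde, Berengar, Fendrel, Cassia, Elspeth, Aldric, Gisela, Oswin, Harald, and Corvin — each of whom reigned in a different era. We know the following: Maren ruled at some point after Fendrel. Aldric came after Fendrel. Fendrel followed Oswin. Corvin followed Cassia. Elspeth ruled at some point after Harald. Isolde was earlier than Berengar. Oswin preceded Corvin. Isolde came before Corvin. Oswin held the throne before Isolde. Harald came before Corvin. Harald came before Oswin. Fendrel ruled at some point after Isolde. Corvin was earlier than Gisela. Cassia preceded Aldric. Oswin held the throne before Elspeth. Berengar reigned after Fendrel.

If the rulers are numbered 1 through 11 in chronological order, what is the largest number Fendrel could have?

8

Fendrel must come before Aldric, Berengar, and Maren — 3 rulers forced after them.
Everything else can be placed before Fendrel in some valid order, so Fendrel can sit as late as position 11 − 3 = 8.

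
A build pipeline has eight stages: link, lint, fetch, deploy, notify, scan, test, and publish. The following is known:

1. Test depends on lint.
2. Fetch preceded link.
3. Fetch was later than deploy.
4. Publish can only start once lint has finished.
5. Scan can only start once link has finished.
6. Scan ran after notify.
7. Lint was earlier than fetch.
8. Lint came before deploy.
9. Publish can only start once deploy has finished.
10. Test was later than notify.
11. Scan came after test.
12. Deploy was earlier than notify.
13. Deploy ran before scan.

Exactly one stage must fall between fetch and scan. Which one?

link

Tracing the constraints gives fetch → link → scan, so link sits after fetch and before scan.
No other stage is forced both after fetch and before scan.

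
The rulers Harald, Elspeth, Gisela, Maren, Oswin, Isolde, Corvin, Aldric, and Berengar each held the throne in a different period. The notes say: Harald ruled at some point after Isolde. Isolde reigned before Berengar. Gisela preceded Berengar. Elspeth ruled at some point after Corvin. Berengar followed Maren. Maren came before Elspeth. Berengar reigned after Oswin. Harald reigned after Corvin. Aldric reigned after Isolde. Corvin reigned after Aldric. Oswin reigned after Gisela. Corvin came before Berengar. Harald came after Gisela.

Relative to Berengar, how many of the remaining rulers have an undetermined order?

Forced before Berengar: Aldric, Corvin, Gisela, Isolde, Maren, and Oswin.
That leaves Elspeth and Harald with no forced order relative to Berengar — 2.

2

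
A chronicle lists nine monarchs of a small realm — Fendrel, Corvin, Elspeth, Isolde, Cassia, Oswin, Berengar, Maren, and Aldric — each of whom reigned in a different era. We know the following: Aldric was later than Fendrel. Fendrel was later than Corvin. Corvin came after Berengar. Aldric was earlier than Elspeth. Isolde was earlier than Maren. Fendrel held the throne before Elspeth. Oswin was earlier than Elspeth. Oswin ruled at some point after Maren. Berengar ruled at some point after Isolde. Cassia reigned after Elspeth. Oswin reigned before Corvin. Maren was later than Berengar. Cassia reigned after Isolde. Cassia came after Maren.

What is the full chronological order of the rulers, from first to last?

Isolde, Berengar, Maren, Oswin, Corvin, Fendrel, Aldric, Elspeth, Cassia

The constraints fix every adjacent pair, so only one ordering works:
Isolde → Berengar → Maren → Oswin → Corvin → Fendrel → Aldric → Elspeth → Cassia.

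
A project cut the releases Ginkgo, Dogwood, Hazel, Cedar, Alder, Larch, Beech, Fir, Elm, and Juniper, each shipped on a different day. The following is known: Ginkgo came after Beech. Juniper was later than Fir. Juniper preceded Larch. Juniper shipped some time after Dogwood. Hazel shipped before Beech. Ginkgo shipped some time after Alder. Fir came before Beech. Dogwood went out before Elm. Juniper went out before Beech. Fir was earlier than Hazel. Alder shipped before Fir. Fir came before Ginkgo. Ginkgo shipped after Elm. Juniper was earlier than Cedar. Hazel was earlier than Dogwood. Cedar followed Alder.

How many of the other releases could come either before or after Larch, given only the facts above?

Forced before Larch: Alder, Dogwood, Fir, Hazel, and Juniper.
That leaves Beech, Cedar, Elm, and Ginkgo with no forced order relative to Larch — 4.

4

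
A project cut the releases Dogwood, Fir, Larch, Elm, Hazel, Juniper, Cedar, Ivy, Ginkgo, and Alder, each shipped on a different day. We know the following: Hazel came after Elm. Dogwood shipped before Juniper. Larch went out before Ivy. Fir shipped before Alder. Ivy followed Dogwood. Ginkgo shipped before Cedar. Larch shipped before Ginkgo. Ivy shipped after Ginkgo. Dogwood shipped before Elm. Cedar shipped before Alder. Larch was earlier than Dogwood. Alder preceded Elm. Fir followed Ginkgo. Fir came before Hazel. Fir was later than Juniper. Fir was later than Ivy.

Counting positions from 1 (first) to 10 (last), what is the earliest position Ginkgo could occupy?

2

Larch must come before Ginkgo — 1 forced predecessor.
Nothing else is forced ahead of Ginkgo, so its earliest slot is position 1 + 1 = 2.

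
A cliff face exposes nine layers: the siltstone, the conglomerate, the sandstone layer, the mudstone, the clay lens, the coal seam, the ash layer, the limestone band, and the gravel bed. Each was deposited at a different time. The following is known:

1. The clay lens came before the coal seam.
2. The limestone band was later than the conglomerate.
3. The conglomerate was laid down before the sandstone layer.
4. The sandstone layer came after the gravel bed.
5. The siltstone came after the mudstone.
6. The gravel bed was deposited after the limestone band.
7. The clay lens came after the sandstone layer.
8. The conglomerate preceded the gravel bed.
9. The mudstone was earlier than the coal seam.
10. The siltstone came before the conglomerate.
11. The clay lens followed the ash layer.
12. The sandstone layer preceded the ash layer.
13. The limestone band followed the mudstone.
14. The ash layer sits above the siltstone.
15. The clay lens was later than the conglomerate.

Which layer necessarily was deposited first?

the mudstone

The mudstone has a chain of constraints placing it before every other layer, so the mudstone must be first.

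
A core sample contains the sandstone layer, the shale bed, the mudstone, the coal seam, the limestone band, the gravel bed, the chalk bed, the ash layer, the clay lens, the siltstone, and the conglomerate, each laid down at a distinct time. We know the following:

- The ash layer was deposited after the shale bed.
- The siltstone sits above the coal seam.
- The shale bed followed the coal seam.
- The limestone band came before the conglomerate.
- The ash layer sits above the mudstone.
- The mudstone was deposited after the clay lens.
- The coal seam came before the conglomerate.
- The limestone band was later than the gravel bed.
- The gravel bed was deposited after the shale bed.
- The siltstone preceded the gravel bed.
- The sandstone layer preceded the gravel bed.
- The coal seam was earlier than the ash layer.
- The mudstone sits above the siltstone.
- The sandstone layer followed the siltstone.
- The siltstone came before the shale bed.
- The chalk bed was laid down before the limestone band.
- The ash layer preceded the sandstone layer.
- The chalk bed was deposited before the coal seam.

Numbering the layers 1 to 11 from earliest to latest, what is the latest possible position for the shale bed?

6

The shale bed must come before the ash layer, the conglomerate, the gravel bed, the limestone band, and the sandstone layer — 5 layers forced after it.
Everything else can be placed before the shale bed in some valid order, so the shale bed can sit as late as position 11 − 5 = 6.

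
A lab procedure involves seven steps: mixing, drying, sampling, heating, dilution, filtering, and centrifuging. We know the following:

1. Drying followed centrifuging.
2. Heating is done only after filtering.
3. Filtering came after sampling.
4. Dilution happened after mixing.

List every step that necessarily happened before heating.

filtering, sampling

Directly stated before heating: filtering.
Sampling reaches heating via sampling → filtering → heating.
No chain forces mixing (or any of the others) ahead of heating.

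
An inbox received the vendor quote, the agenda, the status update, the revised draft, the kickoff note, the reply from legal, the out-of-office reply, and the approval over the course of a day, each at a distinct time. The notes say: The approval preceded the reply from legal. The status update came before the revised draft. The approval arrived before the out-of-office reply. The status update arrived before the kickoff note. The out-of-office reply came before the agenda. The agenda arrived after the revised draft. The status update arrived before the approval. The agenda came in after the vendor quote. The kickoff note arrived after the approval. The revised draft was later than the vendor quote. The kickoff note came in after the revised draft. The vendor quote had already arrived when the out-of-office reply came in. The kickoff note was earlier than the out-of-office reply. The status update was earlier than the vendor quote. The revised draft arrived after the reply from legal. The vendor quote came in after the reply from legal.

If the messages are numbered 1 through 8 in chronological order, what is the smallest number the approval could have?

The status update must come before the approval — 1 forced predecessor.
Nothing else is forced ahead of the approval, so its earliest slot is position 1 + 1 = 2.

2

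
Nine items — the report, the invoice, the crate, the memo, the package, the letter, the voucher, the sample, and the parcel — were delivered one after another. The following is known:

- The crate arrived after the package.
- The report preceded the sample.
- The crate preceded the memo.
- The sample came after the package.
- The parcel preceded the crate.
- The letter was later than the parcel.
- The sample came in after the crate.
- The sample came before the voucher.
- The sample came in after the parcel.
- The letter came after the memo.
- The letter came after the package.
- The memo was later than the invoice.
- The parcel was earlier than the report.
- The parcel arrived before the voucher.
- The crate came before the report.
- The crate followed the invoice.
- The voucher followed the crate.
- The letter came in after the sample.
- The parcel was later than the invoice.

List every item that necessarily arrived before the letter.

the crate, the invoice, the memo, the package, the parcel, the report, the sample

Directly stated before the letter: the memo, the package, the parcel, and the sample.
The crate reaches the letter via the crate → the sample → the letter.
The invoice reaches the letter via the invoice → the parcel → the letter.
The report reaches the letter via the report → the sample → the letter.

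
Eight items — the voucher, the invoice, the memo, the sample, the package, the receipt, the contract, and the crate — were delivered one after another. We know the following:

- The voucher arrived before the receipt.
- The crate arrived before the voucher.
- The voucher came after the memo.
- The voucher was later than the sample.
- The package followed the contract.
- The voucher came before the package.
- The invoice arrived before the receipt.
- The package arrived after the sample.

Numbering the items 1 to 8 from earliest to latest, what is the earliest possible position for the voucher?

The crate, the memo, and the sample must all come before the voucher — 3 forced predecessors.
Nothing else is forced ahead of the voucher, so its earliest slot is position 3 + 1 = 4.

4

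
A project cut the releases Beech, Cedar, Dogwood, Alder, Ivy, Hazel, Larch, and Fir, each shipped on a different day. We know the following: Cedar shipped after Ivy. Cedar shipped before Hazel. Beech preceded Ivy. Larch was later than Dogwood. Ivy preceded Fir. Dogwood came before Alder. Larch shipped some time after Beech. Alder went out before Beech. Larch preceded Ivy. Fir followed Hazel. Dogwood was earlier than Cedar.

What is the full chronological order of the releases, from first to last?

The constraints fix every adjacent pair, so only one ordering works:
Dogwood → Alder → Beech → Larch → Ivy → Cedar → Hazel → Fir.

Dogwood, Alder, Beech, Larch, Ivy, Cedar, Hazel, Fir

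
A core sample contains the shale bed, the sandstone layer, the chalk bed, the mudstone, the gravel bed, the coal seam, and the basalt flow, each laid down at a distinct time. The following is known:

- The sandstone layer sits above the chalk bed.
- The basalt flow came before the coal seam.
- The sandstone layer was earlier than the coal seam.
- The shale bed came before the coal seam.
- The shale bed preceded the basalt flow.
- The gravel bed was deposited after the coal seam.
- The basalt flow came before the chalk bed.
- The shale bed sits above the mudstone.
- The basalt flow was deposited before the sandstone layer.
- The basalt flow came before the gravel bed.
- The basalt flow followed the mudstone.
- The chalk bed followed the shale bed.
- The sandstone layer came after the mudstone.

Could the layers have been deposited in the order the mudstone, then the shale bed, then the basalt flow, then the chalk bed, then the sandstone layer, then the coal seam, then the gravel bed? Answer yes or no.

yes

Check each stated constraint against the proposed order — e.g. the basalt flow is ahead of the gravel bed; the mudstone is ahead of the sandstone layer. Every pair is in the required order; nothing is violated.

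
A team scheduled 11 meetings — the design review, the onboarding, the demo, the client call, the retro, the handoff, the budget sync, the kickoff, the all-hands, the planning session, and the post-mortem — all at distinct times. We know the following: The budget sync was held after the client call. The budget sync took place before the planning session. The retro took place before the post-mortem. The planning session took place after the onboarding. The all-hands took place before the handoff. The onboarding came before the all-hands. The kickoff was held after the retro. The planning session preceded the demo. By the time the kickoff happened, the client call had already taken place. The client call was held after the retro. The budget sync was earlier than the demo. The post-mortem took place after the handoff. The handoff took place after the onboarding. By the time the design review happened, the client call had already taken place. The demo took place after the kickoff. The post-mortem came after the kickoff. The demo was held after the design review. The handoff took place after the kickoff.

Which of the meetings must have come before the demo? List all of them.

the budget sync, the client call, the design review, the kickoff, the onboarding, the planning session, the retro

Directly stated before the demo: the budget sync, the design review, the kickoff, and the planning session.
The client call reaches the demo via the client call → the budget sync → the demo.
The onboarding reaches the demo via the onboarding → the planning session → the demo.
The retro reaches the demo via the retro → the kickoff → the demo.
No chain forces the all-hands (or any of the others) ahead of the demo.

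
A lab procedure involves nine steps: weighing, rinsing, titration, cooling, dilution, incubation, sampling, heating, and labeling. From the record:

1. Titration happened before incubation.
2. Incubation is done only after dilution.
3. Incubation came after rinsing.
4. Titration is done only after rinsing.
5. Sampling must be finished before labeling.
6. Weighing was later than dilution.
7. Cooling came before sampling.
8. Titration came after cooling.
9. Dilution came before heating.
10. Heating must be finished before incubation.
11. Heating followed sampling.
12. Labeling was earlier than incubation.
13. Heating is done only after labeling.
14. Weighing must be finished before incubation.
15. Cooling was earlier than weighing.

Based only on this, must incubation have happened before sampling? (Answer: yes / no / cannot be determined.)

no

Tracing the constraints gives sampling → labeling → incubation, so sampling must come before incubation.
That means incubation cannot be before sampling.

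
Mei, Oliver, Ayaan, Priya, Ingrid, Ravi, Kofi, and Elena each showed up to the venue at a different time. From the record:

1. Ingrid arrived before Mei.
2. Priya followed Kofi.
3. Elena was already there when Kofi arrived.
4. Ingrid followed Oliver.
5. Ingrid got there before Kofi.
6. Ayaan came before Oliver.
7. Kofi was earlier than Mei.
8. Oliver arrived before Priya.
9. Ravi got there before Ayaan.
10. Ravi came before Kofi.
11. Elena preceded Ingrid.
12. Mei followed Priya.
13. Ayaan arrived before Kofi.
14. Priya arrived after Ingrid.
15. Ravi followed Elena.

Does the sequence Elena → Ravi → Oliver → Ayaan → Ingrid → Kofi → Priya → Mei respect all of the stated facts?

The constraints require Ayaan before Oliver, but in the proposed sequence Oliver appears ahead of Ayaan. That one violation is enough.

no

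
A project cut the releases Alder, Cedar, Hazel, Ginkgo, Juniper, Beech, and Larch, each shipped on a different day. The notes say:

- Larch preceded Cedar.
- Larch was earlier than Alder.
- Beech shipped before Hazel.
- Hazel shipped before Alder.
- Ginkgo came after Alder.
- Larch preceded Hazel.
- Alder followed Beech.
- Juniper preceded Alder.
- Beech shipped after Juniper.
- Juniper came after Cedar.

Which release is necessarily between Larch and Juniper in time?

Tracing the constraints gives Larch → Cedar → Juniper, so Cedar sits after Larch and before Juniper.
No other release is forced both after Larch and before Juniper.

Cedar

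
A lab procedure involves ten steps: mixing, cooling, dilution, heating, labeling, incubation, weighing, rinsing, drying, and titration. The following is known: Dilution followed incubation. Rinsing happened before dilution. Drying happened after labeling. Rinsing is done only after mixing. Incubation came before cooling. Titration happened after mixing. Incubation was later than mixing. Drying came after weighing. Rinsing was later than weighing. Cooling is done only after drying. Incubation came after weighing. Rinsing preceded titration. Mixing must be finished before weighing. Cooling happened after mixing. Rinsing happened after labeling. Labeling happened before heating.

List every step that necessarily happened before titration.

Directly stated before titration: mixing and rinsing.
Labeling reaches titration via labeling → rinsing → titration.
Weighing reaches titration via weighing → rinsing → titration.

labeling, mixing, rinsing, weighing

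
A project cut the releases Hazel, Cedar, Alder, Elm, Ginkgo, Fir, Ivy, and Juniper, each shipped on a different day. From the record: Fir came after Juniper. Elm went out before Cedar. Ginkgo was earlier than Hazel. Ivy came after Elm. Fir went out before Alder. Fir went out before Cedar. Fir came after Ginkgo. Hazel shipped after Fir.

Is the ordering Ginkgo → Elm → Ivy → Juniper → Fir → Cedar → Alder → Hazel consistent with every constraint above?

yes

Check each stated constraint against the proposed order — e.g. Ginkgo is ahead of Fir; Ginkgo is ahead of Hazel. Every pair is in the required order; nothing is violated.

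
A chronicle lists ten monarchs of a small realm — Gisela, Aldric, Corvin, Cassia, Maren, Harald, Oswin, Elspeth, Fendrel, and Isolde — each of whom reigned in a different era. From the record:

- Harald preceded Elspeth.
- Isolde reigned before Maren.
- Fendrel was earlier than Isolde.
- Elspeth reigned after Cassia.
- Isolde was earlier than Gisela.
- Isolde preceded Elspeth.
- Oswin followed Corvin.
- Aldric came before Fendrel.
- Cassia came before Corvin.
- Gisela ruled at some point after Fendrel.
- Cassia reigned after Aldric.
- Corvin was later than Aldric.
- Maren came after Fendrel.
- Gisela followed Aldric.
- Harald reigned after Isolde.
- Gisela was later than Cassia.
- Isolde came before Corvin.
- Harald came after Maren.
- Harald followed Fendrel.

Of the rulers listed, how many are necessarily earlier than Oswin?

5

Directly stated before Oswin: Corvin.
Aldric reaches Oswin via Aldric → Corvin → Oswin.
Cassia reaches Oswin via Cassia → Corvin → Oswin.
Fendrel reaches Oswin via Fendrel → Isolde → Corvin → Oswin.
Likewise Isolde reaches Oswin by chaining the stated constraints.
No chain forces Harald (or any of the others) ahead of Oswin.
That's Aldric, Cassia, Corvin, Fendrel, and Isolde — 5 in all.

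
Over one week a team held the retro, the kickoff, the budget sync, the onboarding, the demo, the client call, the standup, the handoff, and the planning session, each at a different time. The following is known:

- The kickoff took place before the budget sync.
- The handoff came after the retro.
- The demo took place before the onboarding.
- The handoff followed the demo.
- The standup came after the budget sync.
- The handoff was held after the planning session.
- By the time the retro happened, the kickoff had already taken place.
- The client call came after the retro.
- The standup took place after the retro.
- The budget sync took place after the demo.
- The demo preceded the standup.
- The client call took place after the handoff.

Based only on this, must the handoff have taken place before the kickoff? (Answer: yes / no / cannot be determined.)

Tracing the constraints gives the kickoff → the retro → the handoff, so the kickoff must come before the handoff.
That means the handoff cannot be before the kickoff.

no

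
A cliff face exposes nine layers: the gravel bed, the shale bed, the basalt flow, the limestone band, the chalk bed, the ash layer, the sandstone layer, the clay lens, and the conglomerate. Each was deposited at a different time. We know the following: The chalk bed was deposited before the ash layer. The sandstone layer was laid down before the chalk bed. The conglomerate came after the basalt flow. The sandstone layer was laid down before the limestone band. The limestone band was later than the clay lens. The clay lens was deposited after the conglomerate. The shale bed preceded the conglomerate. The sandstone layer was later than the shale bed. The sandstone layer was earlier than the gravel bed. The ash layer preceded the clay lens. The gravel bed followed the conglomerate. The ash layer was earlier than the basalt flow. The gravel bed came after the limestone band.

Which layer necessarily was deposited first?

The shale bed has a chain of constraints placing it before every other layer, so the shale bed must be first.

the shale bed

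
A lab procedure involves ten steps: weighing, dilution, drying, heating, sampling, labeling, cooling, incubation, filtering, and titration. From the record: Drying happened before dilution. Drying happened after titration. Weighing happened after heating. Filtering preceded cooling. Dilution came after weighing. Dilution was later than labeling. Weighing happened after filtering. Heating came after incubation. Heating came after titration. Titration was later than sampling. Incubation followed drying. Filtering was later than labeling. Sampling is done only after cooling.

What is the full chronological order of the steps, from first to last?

The constraints fix every adjacent pair, so only one ordering works:
labeling → filtering → cooling → sampling → titration → drying → incubation → heating → weighing → dilution.

labeling, filtering, cooling, sampling, titration, drying, incubation, heating, weighing, dilution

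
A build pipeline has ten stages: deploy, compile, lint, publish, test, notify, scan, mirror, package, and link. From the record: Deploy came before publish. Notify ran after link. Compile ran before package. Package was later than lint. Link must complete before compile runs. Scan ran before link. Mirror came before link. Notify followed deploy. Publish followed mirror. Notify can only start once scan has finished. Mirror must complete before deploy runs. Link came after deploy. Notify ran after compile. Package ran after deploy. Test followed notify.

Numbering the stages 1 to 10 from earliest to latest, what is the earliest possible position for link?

Deploy, mirror, and scan must all come before link — 3 forced predecessors.
Nothing else is forced ahead of link, so its earliest slot is position 3 + 1 = 4.

4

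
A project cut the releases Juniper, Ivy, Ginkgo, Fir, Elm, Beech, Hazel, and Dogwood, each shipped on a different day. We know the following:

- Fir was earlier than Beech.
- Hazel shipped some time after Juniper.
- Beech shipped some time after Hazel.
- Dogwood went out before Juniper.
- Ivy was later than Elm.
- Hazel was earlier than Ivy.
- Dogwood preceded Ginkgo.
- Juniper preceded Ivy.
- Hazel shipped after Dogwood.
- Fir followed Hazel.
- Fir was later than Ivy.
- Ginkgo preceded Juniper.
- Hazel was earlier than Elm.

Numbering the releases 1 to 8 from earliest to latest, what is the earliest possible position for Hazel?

Dogwood, Ginkgo, and Juniper must all come before Hazel — 3 forced predecessors.
Nothing else is forced ahead of Hazel, so its earliest slot is position 3 + 1 = 4.

4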